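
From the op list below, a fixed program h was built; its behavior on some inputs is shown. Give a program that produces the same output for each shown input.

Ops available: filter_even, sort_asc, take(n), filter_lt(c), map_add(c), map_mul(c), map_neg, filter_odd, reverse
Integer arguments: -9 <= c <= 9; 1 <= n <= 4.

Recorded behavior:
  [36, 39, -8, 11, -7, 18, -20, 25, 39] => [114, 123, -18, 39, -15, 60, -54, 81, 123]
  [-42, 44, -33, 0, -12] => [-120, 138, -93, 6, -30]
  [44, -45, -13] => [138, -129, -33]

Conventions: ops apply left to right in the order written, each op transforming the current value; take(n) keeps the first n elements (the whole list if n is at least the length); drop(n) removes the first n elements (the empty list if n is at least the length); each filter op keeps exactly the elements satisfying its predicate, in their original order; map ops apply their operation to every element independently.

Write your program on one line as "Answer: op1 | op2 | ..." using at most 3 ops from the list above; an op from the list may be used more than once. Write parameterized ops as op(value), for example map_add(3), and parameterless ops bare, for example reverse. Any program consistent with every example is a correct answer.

map_mul(-3) | map_neg | map_add(6)

Check, running the answer program on each example:
  [36, 39, -8, 11, -7, 18, -20, 25, 39] -> [-108, -117, 24, -33, 21, -54, 60, -75, -117] -> [108, 117, -24, 33, -21, 54, -60, 75, 117] -> [114, 123, -18, 39, -15, 60, -54, 81, 123]
  [-42, 44, -33, 0, -12] -> [126, -132, 99, 0, 36] -> [-126, 132, -99, 0, -36] -> [-120, 138, -93, 6, -30]
  [44, -45, -13] -> [-132, 135, 39] -> [132, -135, -39] -> [138, -129, -33]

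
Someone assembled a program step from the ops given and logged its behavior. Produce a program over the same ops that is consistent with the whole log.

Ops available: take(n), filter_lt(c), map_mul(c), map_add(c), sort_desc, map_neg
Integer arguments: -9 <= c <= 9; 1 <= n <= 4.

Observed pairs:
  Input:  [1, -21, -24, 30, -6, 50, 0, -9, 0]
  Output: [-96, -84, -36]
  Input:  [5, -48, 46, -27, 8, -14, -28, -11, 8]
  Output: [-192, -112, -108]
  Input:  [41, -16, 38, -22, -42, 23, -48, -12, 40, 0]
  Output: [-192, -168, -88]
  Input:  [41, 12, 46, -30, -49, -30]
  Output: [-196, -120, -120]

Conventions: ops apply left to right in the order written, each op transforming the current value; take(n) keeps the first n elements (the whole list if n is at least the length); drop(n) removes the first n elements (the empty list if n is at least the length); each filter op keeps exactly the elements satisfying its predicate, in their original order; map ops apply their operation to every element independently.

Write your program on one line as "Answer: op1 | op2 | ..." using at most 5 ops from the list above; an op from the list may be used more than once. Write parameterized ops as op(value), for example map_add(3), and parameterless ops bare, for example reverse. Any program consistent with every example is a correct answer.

sort_desc | map_neg | sort_desc | take(3) | map_mul(-4)

Check, running the answer program on each example:
  [1, -21, -24, 30, -6, 50, 0, -9, 0] -> [50, 30, 1, 0, 0, -6, -9, -21, -24] -> [-50, -30, -1, 0, 0, 6, 9, 21, 24] -> [24, 21, 9, 6, 0, 0, -1, -30, -50] -> [24, 21, 9] -> [-96, -84, -36]
  [5, -48, 46, -27, 8, -14, -28, -11, 8] -> [46, 8, 8, 5, -11, -14, -27, -28, -48] -> [-46, -8, -8, -5, 11, 14, 27, 28, 48] -> [48, 28, 27, 14, 11, -5, -8, -8, -46] -> [48, 28, 27] -> [-192, -112, -108]
  [41, -16, 38, -22, -42, 23, -48, -12, 40, 0] -> [41, 40, 38, 23, 0, -12, -16, -22, -42, -48] -> [-41, -40, -38, -23, 0, 12, 16, 22, 42, 48] -> [48, 42, 22, 16, 12, 0, -23, -38, -40, -41] -> [48, 42, 22] -> [-192, -168, -88]
  [41, 12, 46, -30, -49, -30] -> [46, 41, 12, -30, -30, -49] -> [-46, -41, -12, 30, 30, 49] -> [49, 30, 30, -12, -41, -46] -> [49, 30, 30] -> [-196, -120, -120]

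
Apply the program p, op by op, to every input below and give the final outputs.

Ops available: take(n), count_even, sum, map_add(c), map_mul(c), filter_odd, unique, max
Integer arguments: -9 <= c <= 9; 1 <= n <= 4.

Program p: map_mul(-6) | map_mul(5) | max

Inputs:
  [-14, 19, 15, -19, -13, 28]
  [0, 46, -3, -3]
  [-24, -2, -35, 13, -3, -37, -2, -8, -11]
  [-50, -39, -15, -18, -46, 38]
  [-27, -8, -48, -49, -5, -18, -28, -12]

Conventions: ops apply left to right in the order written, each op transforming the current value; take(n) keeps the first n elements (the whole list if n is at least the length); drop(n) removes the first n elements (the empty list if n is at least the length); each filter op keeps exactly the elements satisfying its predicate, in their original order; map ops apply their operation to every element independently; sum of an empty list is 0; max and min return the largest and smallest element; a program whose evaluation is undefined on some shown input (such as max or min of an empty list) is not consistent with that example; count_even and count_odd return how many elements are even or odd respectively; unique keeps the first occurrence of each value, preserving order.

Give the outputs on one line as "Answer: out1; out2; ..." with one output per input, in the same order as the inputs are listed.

Execution, op by op:
  [-14, 19, 15, -19, -13, 28] -> [84, -114, -90, 114, 78, -168] -> [420, -570, -450, 570, 390, -840] -> 570
  [0, 46, -3, -3] -> [0, -276, 18, 18] -> [0, -1380, 90, 90] -> 90
  [-24, -2, -35, 13, -3, -37, -2, -8, -11] -> [144, 12, 210, -78, 18, 222, 12, 48, 66] -> [720, 60, 1050, -390, 90, 1110, 60, 240, 330] -> 1110
  [-50, -39, -15, -18, -46, 38] -> [300, 234, 90, 108, 276, -228] -> [1500, 1170, 450, 540, 1380, -1140] -> 1500
  [-27, -8, -48, -49, -5, -18, -28, -12] -> [162, 48, 288, 294, 30, 108, 168, 72] -> [810, 240, 1440, 1470, 150, 540, 840, 360] -> 1470

570; 90; 1110; 1500; 1470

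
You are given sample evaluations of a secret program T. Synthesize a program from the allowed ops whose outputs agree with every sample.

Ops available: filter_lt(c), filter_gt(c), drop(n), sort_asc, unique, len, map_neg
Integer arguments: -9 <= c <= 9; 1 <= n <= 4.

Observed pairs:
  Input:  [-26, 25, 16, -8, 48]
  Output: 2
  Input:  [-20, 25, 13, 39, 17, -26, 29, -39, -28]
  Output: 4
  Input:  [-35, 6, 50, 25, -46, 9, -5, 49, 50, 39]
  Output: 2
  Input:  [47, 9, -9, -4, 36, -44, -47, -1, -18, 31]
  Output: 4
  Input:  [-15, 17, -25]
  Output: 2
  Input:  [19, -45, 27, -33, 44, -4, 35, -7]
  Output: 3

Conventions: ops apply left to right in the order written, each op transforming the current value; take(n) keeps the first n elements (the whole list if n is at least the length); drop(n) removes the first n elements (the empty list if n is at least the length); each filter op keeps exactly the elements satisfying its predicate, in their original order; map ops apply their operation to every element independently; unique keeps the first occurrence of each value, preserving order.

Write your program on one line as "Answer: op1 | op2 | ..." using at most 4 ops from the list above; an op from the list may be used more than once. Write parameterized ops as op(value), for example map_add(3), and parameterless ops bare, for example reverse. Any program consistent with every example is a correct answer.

filter_lt(-6) | sort_asc | map_neg | len

Check, running the answer program on each example:
  [-26, 25, 16, -8, 48] -> [-26, -8] -> [-26, -8] -> [26, 8] -> 2
  [-20, 25, 13, 39, 17, -26, 29, -39, -28] -> [-20, -26, -39, -28] -> [-39, -28, -26, -20] -> [39, 28, 26, 20] -> 4
  [-35, 6, 50, 25, -46, 9, -5, 49, 50, 39] -> [-35, -46] -> [-46, -35] -> [46, 35] -> 2
  [47, 9, -9, -4, 36, -44, -47, -1, -18, 31] -> [-9, -44, -47, -18] -> [-47, -44, -18, -9] -> [47, 44, 18, 9] -> 4
  [-15, 17, -25] -> [-15, -25] -> [-25, -15] -> [25, 15] -> 2
  [19, -45, 27, -33, 44, -4, 35, -7] -> [-45, -33, -7] -> [-45, -33, -7] -> [45, 33, 7] -> 3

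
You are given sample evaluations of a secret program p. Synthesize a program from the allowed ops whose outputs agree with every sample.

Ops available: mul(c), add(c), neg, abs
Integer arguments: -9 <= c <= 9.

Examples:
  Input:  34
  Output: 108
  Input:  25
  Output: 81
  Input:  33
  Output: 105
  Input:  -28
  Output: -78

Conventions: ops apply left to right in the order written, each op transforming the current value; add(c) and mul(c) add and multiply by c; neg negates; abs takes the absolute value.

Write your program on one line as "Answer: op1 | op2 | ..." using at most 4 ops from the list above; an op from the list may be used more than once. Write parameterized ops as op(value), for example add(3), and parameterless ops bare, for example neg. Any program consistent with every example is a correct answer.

mul(-3) | add(-6) | neg

Check, running the answer program on each example:
  34 -> -102 -> -108 -> 108
  25 -> -75 -> -81 -> 81
  33 -> -99 -> -105 -> 105
  -28 -> 84 -> 78 -> -78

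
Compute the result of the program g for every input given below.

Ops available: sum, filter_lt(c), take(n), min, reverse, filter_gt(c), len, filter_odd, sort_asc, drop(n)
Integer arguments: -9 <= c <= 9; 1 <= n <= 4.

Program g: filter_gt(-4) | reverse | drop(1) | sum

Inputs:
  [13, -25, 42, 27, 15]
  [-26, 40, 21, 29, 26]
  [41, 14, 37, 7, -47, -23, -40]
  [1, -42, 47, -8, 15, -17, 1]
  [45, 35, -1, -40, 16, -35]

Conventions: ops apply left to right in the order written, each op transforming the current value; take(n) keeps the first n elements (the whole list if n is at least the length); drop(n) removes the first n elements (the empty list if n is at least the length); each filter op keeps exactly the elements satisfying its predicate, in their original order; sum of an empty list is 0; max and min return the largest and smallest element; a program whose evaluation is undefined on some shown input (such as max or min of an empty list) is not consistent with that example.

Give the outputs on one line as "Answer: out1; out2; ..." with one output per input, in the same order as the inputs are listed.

82; 90; 92; 63; 79

Execution, op by op:
  [13, -25, 42, 27, 15] -> [13, 42, 27, 15] -> [15, 27, 42, 13] -> [27, 42, 13] -> 82
  [-26, 40, 21, 29, 26] -> [40, 21, 29, 26] -> [26, 29, 21, 40] -> [29, 21, 40] -> 90
  [41, 14, 37, 7, -47, -23, -40] -> [41, 14, 37, 7] -> [7, 37, 14, 41] -> [37, 14, 41] -> 92
  [1, -42, 47, -8, 15, -17, 1] -> [1, 47, 15, 1] -> [1, 15, 47, 1] -> [15, 47, 1] -> 63
  [45, 35, -1, -40, 16, -35] -> [45, 35, -1, 16] -> [16, -1, 35, 45] -> [-1, 35, 45] -> 79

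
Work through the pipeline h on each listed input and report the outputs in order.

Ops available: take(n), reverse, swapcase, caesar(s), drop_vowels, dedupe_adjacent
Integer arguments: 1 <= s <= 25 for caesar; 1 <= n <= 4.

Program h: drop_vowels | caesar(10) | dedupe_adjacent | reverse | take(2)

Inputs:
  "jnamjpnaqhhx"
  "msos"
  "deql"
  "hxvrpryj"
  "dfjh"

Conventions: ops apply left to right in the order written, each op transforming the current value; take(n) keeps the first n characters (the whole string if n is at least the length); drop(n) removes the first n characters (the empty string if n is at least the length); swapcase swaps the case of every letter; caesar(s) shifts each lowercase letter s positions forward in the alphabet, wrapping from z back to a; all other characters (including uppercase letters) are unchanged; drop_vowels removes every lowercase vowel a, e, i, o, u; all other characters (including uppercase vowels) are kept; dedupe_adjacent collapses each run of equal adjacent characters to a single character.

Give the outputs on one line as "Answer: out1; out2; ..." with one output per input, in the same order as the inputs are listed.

Execution, op by op:
  "jnamjpnaqhhx" -> "jnmjpnqhhx" -> "txwtzxarrh" -> "txwtzxarh" -> "hraxztwxt" -> "hr"
  "msos" -> "mss" -> "wcc" -> "wc" -> "cw" -> "cw"
  "deql" -> "dql" -> "nav" -> "nav" -> "van" -> "va"
  "hxvrpryj" -> "hxvrpryj" -> "rhfbzbit" -> "rhfbzbit" -> "tibzbfhr" -> "ti"
  "dfjh" -> "dfjh" -> "nptr" -> "nptr" -> "rtpn" -> "rt"

"hr"; "cw"; "va"; "ti"; "rt"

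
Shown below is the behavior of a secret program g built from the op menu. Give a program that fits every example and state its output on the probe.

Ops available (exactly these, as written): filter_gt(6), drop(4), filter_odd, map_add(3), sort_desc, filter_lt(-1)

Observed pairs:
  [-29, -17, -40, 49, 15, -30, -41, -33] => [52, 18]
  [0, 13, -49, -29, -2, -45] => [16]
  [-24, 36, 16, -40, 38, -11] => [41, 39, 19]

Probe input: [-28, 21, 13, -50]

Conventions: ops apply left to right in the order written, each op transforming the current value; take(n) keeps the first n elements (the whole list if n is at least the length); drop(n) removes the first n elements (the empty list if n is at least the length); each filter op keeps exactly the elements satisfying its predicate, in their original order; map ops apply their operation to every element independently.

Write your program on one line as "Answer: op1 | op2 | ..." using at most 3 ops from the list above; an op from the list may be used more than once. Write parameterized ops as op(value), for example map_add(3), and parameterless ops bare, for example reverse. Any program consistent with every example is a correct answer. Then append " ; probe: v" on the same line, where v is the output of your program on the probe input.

map_add(3) | filter_gt(6) | sort_desc ; probe: [24, 16]

Check, running the answer program on each example:
  [-29, -17, -40, 49, 15, -30, -41, -33] -> [-26, -14, -37, 52, 18, -27, -38, -30] -> [52, 18] -> [52, 18]
  [0, 13, -49, -29, -2, -45] -> [3, 16, -46, -26, 1, -42] -> [16] -> [16]
  [-24, 36, 16, -40, 38, -11] -> [-21, 39, 19, -37, 41, -8] -> [39, 19, 41] -> [41, 39, 19]
  probe: [-28, 21, 13, -50] -> [-25, 24, 16, -47] -> [24, 16] -> [24, 16]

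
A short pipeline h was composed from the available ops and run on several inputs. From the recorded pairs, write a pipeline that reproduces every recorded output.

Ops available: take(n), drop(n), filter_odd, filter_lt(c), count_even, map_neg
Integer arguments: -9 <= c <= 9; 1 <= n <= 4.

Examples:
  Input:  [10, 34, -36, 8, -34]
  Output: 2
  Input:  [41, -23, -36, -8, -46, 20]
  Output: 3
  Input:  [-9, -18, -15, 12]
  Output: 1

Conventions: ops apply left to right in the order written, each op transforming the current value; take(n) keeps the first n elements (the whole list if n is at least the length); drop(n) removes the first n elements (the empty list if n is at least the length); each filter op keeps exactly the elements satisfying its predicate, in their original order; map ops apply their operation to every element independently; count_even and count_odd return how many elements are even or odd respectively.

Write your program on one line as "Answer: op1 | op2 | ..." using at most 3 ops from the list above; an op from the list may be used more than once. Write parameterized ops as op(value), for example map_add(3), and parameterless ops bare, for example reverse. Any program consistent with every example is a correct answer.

filter_lt(-4) | count_even

Check, running the answer program on each example:
  [10, 34, -36, 8, -34] -> [-36, -34] -> 2
  [41, -23, -36, -8, -46, 20] -> [-23, -36, -8, -46] -> 3
  [-9, -18, -15, 12] -> [-9, -18, -15] -> 1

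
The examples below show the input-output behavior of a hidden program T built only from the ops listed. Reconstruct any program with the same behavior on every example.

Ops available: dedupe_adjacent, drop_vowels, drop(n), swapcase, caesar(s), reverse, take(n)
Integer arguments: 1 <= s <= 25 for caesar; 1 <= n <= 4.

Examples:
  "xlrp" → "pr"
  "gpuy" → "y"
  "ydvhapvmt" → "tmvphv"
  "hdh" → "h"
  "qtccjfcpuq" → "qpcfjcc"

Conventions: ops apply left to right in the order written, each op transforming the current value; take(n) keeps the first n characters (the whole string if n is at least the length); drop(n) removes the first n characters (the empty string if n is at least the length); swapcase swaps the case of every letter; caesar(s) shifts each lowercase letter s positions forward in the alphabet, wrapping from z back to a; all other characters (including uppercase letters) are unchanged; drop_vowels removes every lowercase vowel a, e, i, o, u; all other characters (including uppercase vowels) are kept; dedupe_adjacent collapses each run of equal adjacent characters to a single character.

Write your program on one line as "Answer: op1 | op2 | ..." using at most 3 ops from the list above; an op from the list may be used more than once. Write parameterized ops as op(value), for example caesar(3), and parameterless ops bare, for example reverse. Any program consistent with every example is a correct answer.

drop(2) | drop_vowels | reverse

Check, running the answer program on each example:
  "xlrp" -> "rp" -> "rp" -> "pr"
  "gpuy" -> "uy" -> "y" -> "y"
  "ydvhapvmt" -> "vhapvmt" -> "vhpvmt" -> "tmvphv"
  "hdh" -> "h" -> "h" -> "h"
  "qtccjfcpuq" -> "ccjfcpuq" -> "ccjfcpq" -> "qpcfjcc"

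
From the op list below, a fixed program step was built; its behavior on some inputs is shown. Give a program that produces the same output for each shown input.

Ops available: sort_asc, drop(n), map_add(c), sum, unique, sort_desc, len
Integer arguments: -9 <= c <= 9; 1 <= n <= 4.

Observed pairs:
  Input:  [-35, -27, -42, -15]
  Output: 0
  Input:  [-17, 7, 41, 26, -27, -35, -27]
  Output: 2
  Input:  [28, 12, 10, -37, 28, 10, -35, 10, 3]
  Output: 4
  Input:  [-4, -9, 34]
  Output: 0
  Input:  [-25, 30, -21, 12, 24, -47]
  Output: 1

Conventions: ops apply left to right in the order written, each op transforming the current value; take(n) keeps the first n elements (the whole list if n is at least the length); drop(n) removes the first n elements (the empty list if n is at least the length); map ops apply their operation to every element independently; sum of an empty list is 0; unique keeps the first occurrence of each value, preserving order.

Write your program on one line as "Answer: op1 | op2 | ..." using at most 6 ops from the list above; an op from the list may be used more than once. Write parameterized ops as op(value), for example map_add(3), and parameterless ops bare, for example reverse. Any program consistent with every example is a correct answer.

drop(3) | map_add(8) | sort_asc | drop(2) | sort_desc | len

Check, running the answer program on each example:
  [-35, -27, -42, -15] -> [-15] -> [-7] -> [-7] -> [] -> [] -> 0
  [-17, 7, 41, 26, -27, -35, -27] -> [26, -27, -35, -27] -> [34, -19, -27, -19] -> [-27, -19, -19, 34] -> [-19, 34] -> [34, -19] -> 2
  [28, 12, 10, -37, 28, 10, -35, 10, 3] -> [-37, 28, 10, -35, 10, 3] -> [-29, 36, 18, -27, 18, 11] -> [-29, -27, 11, 18, 18, 36] -> [11, 18, 18, 36] -> [36, 18, 18, 11] -> 4
  [-4, -9, 34] -> [] -> [] -> [] -> [] -> [] -> 0
  [-25, 30, -21, 12, 24, -47] -> [12, 24, -47] -> [20, 32, -39] -> [-39, 20, 32] -> [32] -> [32] -> 1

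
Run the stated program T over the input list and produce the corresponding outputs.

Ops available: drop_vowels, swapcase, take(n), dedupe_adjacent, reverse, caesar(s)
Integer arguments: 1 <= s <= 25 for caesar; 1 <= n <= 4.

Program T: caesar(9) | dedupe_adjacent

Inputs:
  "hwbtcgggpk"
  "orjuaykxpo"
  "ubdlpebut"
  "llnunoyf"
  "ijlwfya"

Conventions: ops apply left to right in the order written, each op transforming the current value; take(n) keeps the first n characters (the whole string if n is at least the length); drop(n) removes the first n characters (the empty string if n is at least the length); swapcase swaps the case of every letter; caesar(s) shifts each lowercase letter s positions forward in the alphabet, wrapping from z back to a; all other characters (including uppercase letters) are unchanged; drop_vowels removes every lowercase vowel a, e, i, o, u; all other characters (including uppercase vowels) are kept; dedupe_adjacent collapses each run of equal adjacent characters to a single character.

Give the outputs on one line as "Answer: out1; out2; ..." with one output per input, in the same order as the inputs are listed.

Execution, op by op:
  "hwbtcgggpk" -> "qfkclpppyt" -> "qfkclpyt"
  "orjuaykxpo" -> "xasdjhtgyx" -> "xasdjhtgyx"
  "ubdlpebut" -> "dkmuynkdc" -> "dkmuynkdc"
  "llnunoyf" -> "uuwdwxho" -> "uwdwxho"
  "ijlwfya" -> "rsufohj" -> "rsufohj"

"qfkclpyt"; "xasdjhtgyx"; "dkmuynkdc"; "uwdwxho"; "rsufohj"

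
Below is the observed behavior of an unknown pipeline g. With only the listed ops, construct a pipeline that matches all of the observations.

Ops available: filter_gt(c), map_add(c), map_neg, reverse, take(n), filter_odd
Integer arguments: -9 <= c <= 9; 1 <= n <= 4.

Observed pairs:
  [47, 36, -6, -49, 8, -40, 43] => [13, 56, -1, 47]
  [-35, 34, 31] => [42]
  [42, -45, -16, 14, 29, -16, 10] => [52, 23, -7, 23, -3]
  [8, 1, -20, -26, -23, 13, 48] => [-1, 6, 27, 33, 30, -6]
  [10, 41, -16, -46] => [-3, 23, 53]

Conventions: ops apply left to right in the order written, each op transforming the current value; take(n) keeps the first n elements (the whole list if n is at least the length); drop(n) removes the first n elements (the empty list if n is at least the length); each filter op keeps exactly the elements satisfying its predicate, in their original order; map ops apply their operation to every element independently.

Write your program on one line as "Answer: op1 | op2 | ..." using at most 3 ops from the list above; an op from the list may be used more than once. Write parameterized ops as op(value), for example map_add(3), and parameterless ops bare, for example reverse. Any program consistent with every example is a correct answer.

map_neg | map_add(7) | filter_gt(-9)

Check, running the answer program on each example:
  [47, 36, -6, -49, 8, -40, 43] -> [-47, -36, 6, 49, -8, 40, -43] -> [-40, -29, 13, 56, -1, 47, -36] -> [13, 56, -1, 47]
  [-35, 34, 31] -> [35, -34, -31] -> [42, -27, -24] -> [42]
  [42, -45, -16, 14, 29, -16, 10] -> [-42, 45, 16, -14, -29, 16, -10] -> [-35, 52, 23, -7, -22, 23, -3] -> [52, 23, -7, 23, -3]
  [8, 1, -20, -26, -23, 13, 48] -> [-8, -1, 20, 26, 23, -13, -48] -> [-1, 6, 27, 33, 30, -6, -41] -> [-1, 6, 27, 33, 30, -6]
  [10, 41, -16, -46] -> [-10, -41, 16, 46] -> [-3, -34, 23, 53] -> [-3, 23, 53]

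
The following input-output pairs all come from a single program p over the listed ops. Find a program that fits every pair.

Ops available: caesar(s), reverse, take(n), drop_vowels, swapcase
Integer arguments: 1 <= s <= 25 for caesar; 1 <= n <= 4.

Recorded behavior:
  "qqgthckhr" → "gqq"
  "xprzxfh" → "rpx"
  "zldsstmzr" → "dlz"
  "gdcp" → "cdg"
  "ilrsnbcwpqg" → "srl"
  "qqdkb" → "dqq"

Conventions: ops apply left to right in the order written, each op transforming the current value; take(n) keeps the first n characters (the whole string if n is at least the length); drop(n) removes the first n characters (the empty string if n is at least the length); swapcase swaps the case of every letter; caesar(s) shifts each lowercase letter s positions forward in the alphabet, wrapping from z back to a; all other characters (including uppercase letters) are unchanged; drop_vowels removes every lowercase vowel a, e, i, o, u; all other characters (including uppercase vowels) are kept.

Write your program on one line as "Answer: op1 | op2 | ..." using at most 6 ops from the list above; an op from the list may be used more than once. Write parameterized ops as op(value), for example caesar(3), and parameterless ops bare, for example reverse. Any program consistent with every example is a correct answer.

reverse | drop_vowels | reverse | take(3) | reverse

Check, running the answer program on each example:
  "qqgthckhr" -> "rhkchtgqq" -> "rhkchtgqq" -> "qqgthckhr" -> "qqg" -> "gqq"
  "xprzxfh" -> "hfxzrpx" -> "hfxzrpx" -> "xprzxfh" -> "xpr" -> "rpx"
  "zldsstmzr" -> "rzmtssdlz" -> "rzmtssdlz" -> "zldsstmzr" -> "zld" -> "dlz"
  "gdcp" -> "pcdg" -> "pcdg" -> "gdcp" -> "gdc" -> "cdg"
  "ilrsnbcwpqg" -> "gqpwcbnsrli" -> "gqpwcbnsrl" -> "lrsnbcwpqg" -> "lrs" -> "srl"
  "qqdkb" -> "bkdqq" -> "bkdqq" -> "qqdkb" -> "qqd" -> "dqq"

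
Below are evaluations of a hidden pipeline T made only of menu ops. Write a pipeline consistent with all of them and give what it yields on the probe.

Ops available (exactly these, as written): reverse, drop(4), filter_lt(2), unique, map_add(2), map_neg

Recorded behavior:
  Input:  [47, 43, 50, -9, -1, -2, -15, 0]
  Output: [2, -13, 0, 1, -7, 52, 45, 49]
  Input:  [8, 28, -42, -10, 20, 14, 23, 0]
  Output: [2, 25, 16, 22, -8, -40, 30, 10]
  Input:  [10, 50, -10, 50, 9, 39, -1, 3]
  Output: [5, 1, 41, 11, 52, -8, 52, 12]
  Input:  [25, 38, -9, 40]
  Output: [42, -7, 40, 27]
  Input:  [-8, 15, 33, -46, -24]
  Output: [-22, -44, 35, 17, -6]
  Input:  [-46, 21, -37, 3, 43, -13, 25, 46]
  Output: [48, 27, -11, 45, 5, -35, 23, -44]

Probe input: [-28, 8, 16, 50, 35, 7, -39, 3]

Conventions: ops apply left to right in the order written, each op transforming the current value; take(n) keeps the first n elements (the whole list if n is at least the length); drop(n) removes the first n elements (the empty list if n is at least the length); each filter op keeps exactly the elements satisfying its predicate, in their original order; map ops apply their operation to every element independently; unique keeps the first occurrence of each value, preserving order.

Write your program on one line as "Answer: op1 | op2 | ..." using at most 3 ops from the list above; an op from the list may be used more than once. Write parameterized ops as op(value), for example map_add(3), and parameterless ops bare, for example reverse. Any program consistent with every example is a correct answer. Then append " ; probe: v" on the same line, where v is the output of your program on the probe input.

map_add(2) | reverse ; probe: [5, -37, 9, 37, 52, 18, 10, -26]

Check, running the answer program on each example:
  [47, 43, 50, -9, -1, -2, -15, 0] -> [49, 45, 52, -7, 1, 0, -13, 2] -> [2, -13, 0, 1, -7, 52, 45, 49]
  [8, 28, -42, -10, 20, 14, 23, 0] -> [10, 30, -40, -8, 22, 16, 25, 2] -> [2, 25, 16, 22, -8, -40, 30, 10]
  [10, 50, -10, 50, 9, 39, -1, 3] -> [12, 52, -8, 52, 11, 41, 1, 5] -> [5, 1, 41, 11, 52, -8, 52, 12]
  [25, 38, -9, 40] -> [27, 40, -7, 42] -> [42, -7, 40, 27]
  [-8, 15, 33, -46, -24] -> [-6, 17, 35, -44, -22] -> [-22, -44, 35, 17, -6]
  [-46, 21, -37, 3, 43, -13, 25, 46] -> [-44, 23, -35, 5, 45, -11, 27, 48] -> [48, 27, -11, 45, 5, -35, 23, -44]
  probe: [-28, 8, 16, 50, 35, 7, -39, 3] -> [-26, 10, 18, 52, 37, 9, -37, 5] -> [5, -37, 9, 37, 52, 18, 10, -26]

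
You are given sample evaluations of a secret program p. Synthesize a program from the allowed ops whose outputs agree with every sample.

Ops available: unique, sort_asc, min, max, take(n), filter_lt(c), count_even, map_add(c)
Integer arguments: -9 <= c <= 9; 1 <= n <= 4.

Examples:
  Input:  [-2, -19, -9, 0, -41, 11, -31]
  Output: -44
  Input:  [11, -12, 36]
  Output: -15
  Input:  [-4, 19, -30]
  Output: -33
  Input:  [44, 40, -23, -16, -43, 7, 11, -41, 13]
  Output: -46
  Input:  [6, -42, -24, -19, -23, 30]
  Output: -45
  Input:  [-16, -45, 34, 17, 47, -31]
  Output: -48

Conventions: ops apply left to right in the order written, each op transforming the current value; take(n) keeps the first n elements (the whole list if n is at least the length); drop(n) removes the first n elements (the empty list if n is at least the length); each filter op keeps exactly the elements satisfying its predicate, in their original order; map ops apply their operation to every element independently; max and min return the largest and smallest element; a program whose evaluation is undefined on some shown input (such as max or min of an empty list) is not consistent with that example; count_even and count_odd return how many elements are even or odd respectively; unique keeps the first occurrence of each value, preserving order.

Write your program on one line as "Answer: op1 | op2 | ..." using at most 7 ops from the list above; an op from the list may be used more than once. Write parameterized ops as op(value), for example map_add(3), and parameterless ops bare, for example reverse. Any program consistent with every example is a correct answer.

filter_lt(-9) | map_add(-5) | map_add(2) | sort_asc | take(1) | min

Check, running the answer program on each example:
  [-2, -19, -9, 0, -41, 11, -31] -> [-19, -41, -31] -> [-24, -46, -36] -> [-22, -44, -34] -> [-44, -34, -22] -> [-44] -> -44
  [11, -12, 36] -> [-12] -> [-17] -> [-15] -> [-15] -> [-15] -> -15
  [-4, 19, -30] -> [-30] -> [-35] -> [-33] -> [-33] -> [-33] -> -33
  [44, 40, -23, -16, -43, 7, 11, -41, 13] -> [-23, -16, -43, -41] -> [-28, -21, -48, -46] -> [-26, -19, -46, -44] -> [-46, -44, -26, -19] -> [-46] -> -46
  [6, -42, -24, -19, -23, 30] -> [-42, -24, -19, -23] -> [-47, -29, -24, -28] -> [-45, -27, -22, -26] -> [-45, -27, -26, -22] -> [-45] -> -45
  [-16, -45, 34, 17, 47, -31] -> [-16, -45, -31] -> [-21, -50, -36] -> [-19, -48, -34] -> [-48, -34, -19] -> [-48] -> -48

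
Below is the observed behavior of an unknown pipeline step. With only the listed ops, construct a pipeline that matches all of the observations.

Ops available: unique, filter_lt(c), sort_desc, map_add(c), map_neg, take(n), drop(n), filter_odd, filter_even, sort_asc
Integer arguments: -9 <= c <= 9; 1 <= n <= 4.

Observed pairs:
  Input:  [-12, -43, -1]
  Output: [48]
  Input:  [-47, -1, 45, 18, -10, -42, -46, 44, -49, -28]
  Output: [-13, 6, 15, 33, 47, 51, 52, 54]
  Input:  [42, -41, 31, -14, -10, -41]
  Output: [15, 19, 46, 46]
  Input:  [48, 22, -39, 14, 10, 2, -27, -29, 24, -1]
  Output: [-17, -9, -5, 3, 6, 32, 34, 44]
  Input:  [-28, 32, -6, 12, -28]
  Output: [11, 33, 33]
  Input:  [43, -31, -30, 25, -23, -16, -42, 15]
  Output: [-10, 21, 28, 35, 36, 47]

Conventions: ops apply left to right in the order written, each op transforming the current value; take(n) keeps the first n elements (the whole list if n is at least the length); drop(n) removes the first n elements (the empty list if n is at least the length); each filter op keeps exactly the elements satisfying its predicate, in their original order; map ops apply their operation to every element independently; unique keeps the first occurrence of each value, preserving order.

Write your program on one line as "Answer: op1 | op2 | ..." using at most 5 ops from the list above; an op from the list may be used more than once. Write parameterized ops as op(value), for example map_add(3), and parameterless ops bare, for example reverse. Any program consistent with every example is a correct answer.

sort_desc | map_add(-5) | drop(2) | map_neg

Check, running the answer program on each example:
  [-12, -43, -1] -> [-1, -12, -43] -> [-6, -17, -48] -> [-48] -> [48]
  [-47, -1, 45, 18, -10, -42, -46, 44, -49, -28] -> [45, 44, 18, -1, -10, -28, -42, -46, -47, -49] -> [40, 39, 13, -6, -15, -33, -47, -51, -52, -54] -> [13, -6, -15, -33, -47, -51, -52, -54] -> [-13, 6, 15, 33, 47, 51, 52, 54]
  [42, -41, 31, -14, -10, -41] -> [42, 31, -10, -14, -41, -41] -> [37, 26, -15, -19, -46, -46] -> [-15, -19, -46, -46] -> [15, 19, 46, 46]
  [48, 22, -39, 14, 10, 2, -27, -29, 24, -1] -> [48, 24, 22, 14, 10, 2, -1, -27, -29, -39] -> [43, 19, 17, 9, 5, -3, -6, -32, -34, -44] -> [17, 9, 5, -3, -6, -32, -34, -44] -> [-17, -9, -5, 3, 6, 32, 34, 44]
  [-28, 32, -6, 12, -28] -> [32, 12, -6, -28, -28] -> [27, 7, -11, -33, -33] -> [-11, -33, -33] -> [11, 33, 33]
  [43, -31, -30, 25, -23, -16, -42, 15] -> [43, 25, 15, -16, -23, -30, -31, -42] -> [38, 20, 10, -21, -28, -35, -36, -47] -> [10, -21, -28, -35, -36, -47] -> [-10, 21, 28, 35, 36, 47]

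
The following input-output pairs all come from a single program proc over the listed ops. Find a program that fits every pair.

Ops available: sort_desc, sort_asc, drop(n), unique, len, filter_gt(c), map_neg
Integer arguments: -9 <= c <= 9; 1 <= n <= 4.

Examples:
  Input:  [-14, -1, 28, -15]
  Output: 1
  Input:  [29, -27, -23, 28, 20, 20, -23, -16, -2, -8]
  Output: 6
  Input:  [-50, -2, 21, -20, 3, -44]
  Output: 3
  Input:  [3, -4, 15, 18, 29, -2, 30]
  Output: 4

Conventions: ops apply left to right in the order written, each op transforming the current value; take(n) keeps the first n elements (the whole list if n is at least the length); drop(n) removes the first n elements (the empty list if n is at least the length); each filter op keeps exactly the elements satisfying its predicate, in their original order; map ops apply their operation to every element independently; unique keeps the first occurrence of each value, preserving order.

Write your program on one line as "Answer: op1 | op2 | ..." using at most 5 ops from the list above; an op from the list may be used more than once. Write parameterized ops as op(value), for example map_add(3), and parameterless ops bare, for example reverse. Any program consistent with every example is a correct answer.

map_neg | sort_desc | drop(3) | unique | len

Check, running the answer program on each example:
  [-14, -1, 28, -15] -> [14, 1, -28, 15] -> [15, 14, 1, -28] -> [-28] -> [-28] -> 1
  [29, -27, -23, 28, 20, 20, -23, -16, -2, -8] -> [-29, 27, 23, -28, -20, -20, 23, 16, 2, 8] -> [27, 23, 23, 16, 8, 2, -20, -20, -28, -29] -> [16, 8, 2, -20, -20, -28, -29] -> [16, 8, 2, -20, -28, -29] -> 6
  [-50, -2, 21, -20, 3, -44] -> [50, 2, -21, 20, -3, 44] -> [50, 44, 20, 2, -3, -21] -> [2, -3, -21] -> [2, -3, -21] -> 3
  [3, -4, 15, 18, 29, -2, 30] -> [-3, 4, -15, -18, -29, 2, -30] -> [4, 2, -3, -15, -18, -29, -30] -> [-15, -18, -29, -30] -> [-15, -18, -29, -30] -> 4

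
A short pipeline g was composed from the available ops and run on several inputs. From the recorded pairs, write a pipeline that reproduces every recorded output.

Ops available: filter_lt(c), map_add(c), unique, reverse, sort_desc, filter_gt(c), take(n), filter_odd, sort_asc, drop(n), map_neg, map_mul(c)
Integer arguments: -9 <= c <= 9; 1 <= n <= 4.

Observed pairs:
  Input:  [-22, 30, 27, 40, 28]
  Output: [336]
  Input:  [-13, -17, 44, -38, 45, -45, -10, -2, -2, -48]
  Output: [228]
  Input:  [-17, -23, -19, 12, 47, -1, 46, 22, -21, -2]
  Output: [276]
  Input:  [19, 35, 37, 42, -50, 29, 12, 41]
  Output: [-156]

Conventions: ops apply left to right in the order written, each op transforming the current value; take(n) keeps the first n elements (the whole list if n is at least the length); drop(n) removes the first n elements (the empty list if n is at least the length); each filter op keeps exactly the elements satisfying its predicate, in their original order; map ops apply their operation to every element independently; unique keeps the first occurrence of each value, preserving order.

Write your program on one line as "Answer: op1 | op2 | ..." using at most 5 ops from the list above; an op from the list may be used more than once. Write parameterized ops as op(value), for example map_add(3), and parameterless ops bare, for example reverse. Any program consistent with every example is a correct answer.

map_add(-6) | map_mul(6) | take(2) | map_mul(-2) | take(1)

Check, running the answer program on each example:
  [-22, 30, 27, 40, 28] -> [-28, 24, 21, 34, 22] -> [-168, 144, 126, 204, 132] -> [-168, 144] -> [336, -288] -> [336]
  [-13, -17, 44, -38, 45, -45, -10, -2, -2, -48] -> [-19, -23, 38, -44, 39, -51, -16, -8, -8, -54] -> [-114, -138, 228, -264, 234, -306, -96, -48, -48, -324] -> [-114, -138] -> [228, 276] -> [228]
  [-17, -23, -19, 12, 47, -1, 46, 22, -21, -2] -> [-23, -29, -25, 6, 41, -7, 40, 16, -27, -8] -> [-138, -174, -150, 36, 246, -42, 240, 96, -162, -48] -> [-138, -174] -> [276, 348] -> [276]
  [19, 35, 37, 42, -50, 29, 12, 41] -> [13, 29, 31, 36, -56, 23, 6, 35] -> [78, 174, 186, 216, -336, 138, 36, 210] -> [78, 174] -> [-156, -348] -> [-156]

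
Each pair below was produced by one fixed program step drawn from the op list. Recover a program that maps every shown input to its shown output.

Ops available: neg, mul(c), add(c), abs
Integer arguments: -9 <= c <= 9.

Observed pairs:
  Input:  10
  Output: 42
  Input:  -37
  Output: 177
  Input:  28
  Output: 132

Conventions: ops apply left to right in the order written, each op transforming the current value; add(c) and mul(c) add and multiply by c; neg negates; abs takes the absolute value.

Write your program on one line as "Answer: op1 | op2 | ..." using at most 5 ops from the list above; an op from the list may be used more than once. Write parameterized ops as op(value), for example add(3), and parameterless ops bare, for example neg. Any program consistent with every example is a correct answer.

abs | mul(-5) | add(8) | neg

Check, running the answer program on each example:
  10 -> 10 -> -50 -> -42 -> 42
  -37 -> 37 -> -185 -> -177 -> 177
  28 -> 28 -> -140 -> -132 -> 132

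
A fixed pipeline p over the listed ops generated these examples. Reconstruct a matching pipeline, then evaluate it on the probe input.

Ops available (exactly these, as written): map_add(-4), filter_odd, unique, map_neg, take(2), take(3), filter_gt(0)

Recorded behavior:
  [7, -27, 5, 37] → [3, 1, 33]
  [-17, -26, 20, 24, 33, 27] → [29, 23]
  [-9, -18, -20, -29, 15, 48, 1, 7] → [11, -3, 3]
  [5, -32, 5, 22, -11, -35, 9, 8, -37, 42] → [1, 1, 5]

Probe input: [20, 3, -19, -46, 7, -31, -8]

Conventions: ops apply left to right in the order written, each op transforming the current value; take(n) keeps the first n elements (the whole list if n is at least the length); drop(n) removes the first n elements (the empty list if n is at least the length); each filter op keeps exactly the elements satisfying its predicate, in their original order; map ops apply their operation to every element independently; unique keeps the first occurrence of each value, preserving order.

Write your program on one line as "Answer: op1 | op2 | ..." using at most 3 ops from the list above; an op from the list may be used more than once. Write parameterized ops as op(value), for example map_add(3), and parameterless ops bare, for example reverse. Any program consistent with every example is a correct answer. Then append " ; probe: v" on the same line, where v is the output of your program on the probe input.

filter_gt(0) | filter_odd | map_add(-4) ; probe: [-1, 3]

Check, running the answer program on each example:
  [7, -27, 5, 37] -> [7, 5, 37] -> [7, 5, 37] -> [3, 1, 33]
  [-17, -26, 20, 24, 33, 27] -> [20, 24, 33, 27] -> [33, 27] -> [29, 23]
  [-9, -18, -20, -29, 15, 48, 1, 7] -> [15, 48, 1, 7] -> [15, 1, 7] -> [11, -3, 3]
  [5, -32, 5, 22, -11, -35, 9, 8, -37, 42] -> [5, 5, 22, 9, 8, 42] -> [5, 5, 9] -> [1, 1, 5]
  probe: [20, 3, -19, -46, 7, -31, -8] -> [20, 3, 7] -> [3, 7] -> [-1, 3]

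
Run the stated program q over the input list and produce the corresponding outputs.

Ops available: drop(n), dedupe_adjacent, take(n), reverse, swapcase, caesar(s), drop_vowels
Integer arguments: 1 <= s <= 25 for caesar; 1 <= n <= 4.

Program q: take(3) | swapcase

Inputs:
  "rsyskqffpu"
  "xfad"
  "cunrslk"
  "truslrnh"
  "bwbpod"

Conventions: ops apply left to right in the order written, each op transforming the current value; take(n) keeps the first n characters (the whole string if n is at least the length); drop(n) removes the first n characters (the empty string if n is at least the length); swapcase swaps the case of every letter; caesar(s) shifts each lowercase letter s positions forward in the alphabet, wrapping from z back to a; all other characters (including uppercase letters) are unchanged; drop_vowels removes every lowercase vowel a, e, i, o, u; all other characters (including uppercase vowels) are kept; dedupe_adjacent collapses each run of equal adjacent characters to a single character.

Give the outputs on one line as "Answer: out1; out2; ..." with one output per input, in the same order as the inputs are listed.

Execution, op by op:
  "rsyskqffpu" -> "rsy" -> "RSY"
  "xfad" -> "xfa" -> "XFA"
  "cunrslk" -> "cun" -> "CUN"
  "truslrnh" -> "tru" -> "TRU"
  "bwbpod" -> "bwb" -> "BWB"

"RSY"; "XFA"; "CUN"; "TRU"; "BWB"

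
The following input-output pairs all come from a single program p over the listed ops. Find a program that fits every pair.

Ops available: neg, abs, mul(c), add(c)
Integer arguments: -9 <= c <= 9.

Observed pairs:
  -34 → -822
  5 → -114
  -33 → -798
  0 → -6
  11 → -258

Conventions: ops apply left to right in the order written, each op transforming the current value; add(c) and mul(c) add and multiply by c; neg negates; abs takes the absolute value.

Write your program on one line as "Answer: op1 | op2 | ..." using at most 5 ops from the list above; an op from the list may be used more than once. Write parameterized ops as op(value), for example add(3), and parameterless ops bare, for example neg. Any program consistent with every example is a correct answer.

mul(8) | add(-2) | abs | mul(-3)

Check, running the answer program on each example:
  -34 -> -272 -> -274 -> 274 -> -822
  5 -> 40 -> 38 -> 38 -> -114
  -33 -> -264 -> -266 -> 266 -> -798
  0 -> 0 -> -2 -> 2 -> -6
  11 -> 88 -> 86 -> 86 -> -258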